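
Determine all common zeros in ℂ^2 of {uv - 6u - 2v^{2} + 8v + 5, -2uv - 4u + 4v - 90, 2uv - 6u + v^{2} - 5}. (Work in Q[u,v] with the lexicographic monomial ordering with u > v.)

{(-5, 5)}

Compute a lex Gröbner basis by Buchberger's algorithm.
f_1 = uv - 6u - 2v^{2} + 8v + 5, LT = uv.
f_2 = -2uv - 4u + 4v - 90, LT = uv.
f_3 = 2uv - 6u + v^{2} - 5, LT = uv.

S(f_1,f_2): lcm = uv. S = -8u - 2v^{2} + 10v - 40.
  leading term u: no divisor's leading term divides it; move -8u to the remainder.
  leading term v^{2}: no divisor's leading term divides it; move -2v^{2} to the remainder.
  leading term v: no divisor's leading term divides it; move 10v to the remainder.
  leading term 1: no divisor's leading term divides it; move -40 to the remainder.
  remainder -8u - 2v^{2} + 10v - 40 ≠ 0; add h_4 = -8u - 2v^{2} + 10v - 40 to the basis.

S(f_1,f_3): lcm = uv. S = -3u - \tfrac{5}{2}v^{2} + 8v + \tfrac{15}{2}.
  leading term u: subtract (\tfrac{3}{8})·h_4 from -3u - \tfrac{5}{2}v^{2} + 8v + \tfrac{15}{2} → -\tfrac{7}{4}v^{2} + \tfrac{17}{4}v + \tfrac{45}{2}
  leading term v^{2}: no divisor's leading term divides it; move -\tfrac{7}{4}v^{2} to the remainder.
  leading term v: no divisor's leading term divides it; move \tfrac{17}{4}v to the remainder.
  leading term 1: no divisor's leading term divides it; move \tfrac{45}{2} to the remainder.
  remainder -\tfrac{7}{4}v^{2} + \tfrac{17}{4}v + \tfrac{45}{2} ≠ 0; add h_5 = -\tfrac{7}{4}v^{2} + \tfrac{17}{4}v + \tfrac{45}{2} to the basis.

S(f_1,h_4): lcm = uv. S = -6u - \tfrac{1}{4}v^{3} - \tfrac{3}{4}v^{2} + 3v + 5.
  leading term u: subtract (\tfrac{3}{4})·h_4 from -6u - \tfrac{1}{4}v^{3} - \tfrac{3}{4}v^{2} + 3v + 5 → -\tfrac{1}{4}v^{3} + \tfrac{3}{4}v^{2} - \tfrac{9}{2}v + 35
  leading term v^{3}: subtract (\tfrac{1}{7}v)·h_5 from -\tfrac{1}{4}v^{3} + \tfrac{3}{4}v^{2} - \tfrac{9}{2}v + 35 → \tfrac{1}{7}v^{2} - \tfrac{54}{7}v + 35
  leading term v^{2}: subtract (-\tfrac{4}{49})·h_5 from \tfrac{1}{7}v^{2} - \tfrac{54}{7}v + 35 → -\tfrac{361}{49}v + \tfrac{1805}{49}
  leading term v: no divisor's leading term divides it; move -\tfrac{361}{49}v to the remainder.
  leading term 1: no divisor's leading term divides it; move \tfrac{1805}{49} to the remainder.
  remainder -\tfrac{361}{49}v + \tfrac{1805}{49} ≠ 0; add h_6 = -\tfrac{361}{49}v + \tfrac{1805}{49} to the basis.

The other S-polynomials (S(f_2,f_3), S(f_2,h_4), S(f_3,h_4), S(f_1,h_5), S(f_2,h_5), S(f_3,h_5), S(h_4,h_5), S(f_1,h_6), S(f_2,h_6), S(f_3,h_6), S(h_4,h_6), S(h_5,h_6)) all reduce to 0 modulo the current basis, so we have a Gröbner basis.
Inter-reduce: drop elements whose leading term is divisible by another's, tail-reduce, and make monic.
Reduced Gröbner basis: {u + 5, v - 5}.

The lex basis is triangular: the last element involves only v. Solving v - 5 = 0 gives v ∈ {5}; substituting each value into the earlier elements determines the remaining variables.
  v = 5: the earlier basis element becomes u + 5 = 0, giving u = -5 — point (-5, 5).
Check: every point annihilates each of the original generators.
This is the nonlinear analogue of row-reducing a linear system.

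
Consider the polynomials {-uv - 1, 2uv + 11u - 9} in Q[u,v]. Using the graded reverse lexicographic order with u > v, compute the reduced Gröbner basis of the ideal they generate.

G = {u - 1, v + 1}

f_1 = -uv - 1, LT = uv.
f_2 = 2uv + 11u - 9, LT = uv.

S(f_1,f_2): lcm = uv. S = -11/2u + 11/2.
  leading term u: no divisor's leading term divides it; move -11/2u to the remainder.
  leading term 1: no divisor's leading term divides it; move 11/2 to the remainder.
  remainder -11/2u + 11/2 ≠ 0; add g_3 = -11/2u + 11/2 to the basis.

S(f_1,g_3): lcm = uv. S = v + 1.
  leading term v: no divisor's leading term divides it; move v to the remainder.
  leading term 1: no divisor's leading term divides it; move 1 to the remainder.
  remainder v + 1 ≠ 0; add g_4 = v + 1 to the basis.

The other S-polynomials (S(f_2,g_3), S(f_1,g_4), S(f_2,g_4), S(g_3,g_4)) all reduce to 0 modulo the current basis, so we have a Gröbner basis.
Inter-reduce: drop elements whose leading term is divisible by another's, tail-reduce, and make monic.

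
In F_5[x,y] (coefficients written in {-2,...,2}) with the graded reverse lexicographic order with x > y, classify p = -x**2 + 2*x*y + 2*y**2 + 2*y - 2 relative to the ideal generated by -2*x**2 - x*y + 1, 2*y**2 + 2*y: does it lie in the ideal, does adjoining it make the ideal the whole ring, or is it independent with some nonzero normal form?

-x**2 + 2*x*y + 2*y**2 + 2*y - 2 lies in I (it reduces to 0).

First compute the reduced Gröbner basis of I by Buchberger's algorithm.
f_1 = -2*x**2 - x*y + 1, LT = x**2.
f_2 = 2*y**2 + 2*y, LT = y**2.

S(f_1,f_2): leading monomials are coprime, so the S-polynomial reduces to 0 (Buchberger's first criterion).
Every S-polynomial of the final basis reduces to 0, so we have a Gröbner basis.
Inter-reduce: drop elements whose leading term is divisible by another's, tail-reduce, and make monic.
Reduced Gröbner basis: {x**2 - 2*x*y + 2, y**2 + y}.
Label its elements g_1 = x**2 - 2*x*y + 2, g_2 = y**2 + y.

Reduce p = -x**2 + 2*x*y + 2*y**2 + 2*y - 2 modulo G:
  leading term x**2: subtract (-1)·g_1 from -x**2 + 2*x*y + 2*y**2 + 2*y - 2 → 2*y**2 + 2*y
  leading term y**2: subtract (2)·g_2 from 2*y**2 + 2*y → 0
  normal form = 0.
Since the normal form is 0, p ∈ I.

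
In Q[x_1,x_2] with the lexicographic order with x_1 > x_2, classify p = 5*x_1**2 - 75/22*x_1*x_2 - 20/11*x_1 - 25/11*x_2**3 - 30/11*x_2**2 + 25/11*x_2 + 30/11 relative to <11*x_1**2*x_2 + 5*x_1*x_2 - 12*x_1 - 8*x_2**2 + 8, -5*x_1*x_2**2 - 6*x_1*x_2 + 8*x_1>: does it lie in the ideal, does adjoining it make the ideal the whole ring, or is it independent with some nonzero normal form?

First compute the reduced Gröbner basis of I by Buchberger's algorithm.
f_1 = 11*x_1**2*x_2 + 5*x_1*x_2 - 12*x_1 - 8*x_2**2 + 8, LT = x_1**2*x_2.
f_2 = -5*x_1*x_2**2 - 6*x_1*x_2 + 8*x_1, LT = x_1*x_2**2.

S(f_1,f_2): lcm = x_1**2*x_2**2. S = -6/5*x_1**2*x_2 + 8/5*x_1**2 + 5/11*x_1*x_2**2 - 12/11*x_1*x_2 - 8/11*x_2**3 + 8/11*x_2.
  reduce S modulo (f_1, f_2):
  remainder 8/5*x_1**2 - 12/11*x_1*x_2 - 32/55*x_1 - 8/11*x_2**3 - 48/55*x_2**2 + 8/11*x_2 + 48/55 ≠ 0; add h_3 = 8/5*x_1**2 - 12/11*x_1*x_2 - 32/55*x_1 - 8/11*x_2**3 - 48/55*x_2**2 + 8/11*x_2 + 48/55 to the basis.

S(f_1,h_3): lcm = x_1**2*x_2. S = 15/22*x_1*x_2**2 + 9/11*x_1*x_2 - 12/11*x_1 + 5/11*x_2**4 + 6/11*x_2**3 - 13/11*x_2**2 - 6/11*x_2 + 8/11.
  reduce S modulo (f_1, f_2, h_3):
  remainder 5/11*x_2**4 + 6/11*x_2**3 - 13/11*x_2**2 - 6/11*x_2 + 8/11 ≠ 0; add h_4 = 5/11*x_2**4 + 6/11*x_2**3 - 13/11*x_2**2 - 6/11*x_2 + 8/11 to the basis.

The other S-polynomials (S(f_2,h_3), S(f_1,h_4), S(f_2,h_4), S(h_3,h_4)) all reduce to 0 modulo the current basis, so we have a Gröbner basis.
Inter-reduce: drop elements whose leading term is divisible by another's, tail-reduce, and make monic.
Reduced Gröbner basis: {x_1**2 - 15/22*x_1*x_2 - 4/11*x_1 - 5/11*x_2**3 - 6/11*x_2**2 + 5/11*x_2 + 6/11, x_1*x_2**2 + 6/5*x_1*x_2 - 8/5*x_1, x_2**4 + 6/5*x_2**3 - 13/5*x_2**2 - 6/5*x_2 + 8/5}.
Label its elements g_1 = x_1**2 - 15/22*x_1*x_2 - 4/11*x_1 - 5/11*x_2**3 - 6/11*x_2**2 + 5/11*x_2 + 6/11, g_2 = x_1*x_2**2 + 6/5*x_1*x_2 - 8/5*x_1, g_3 = x_2**4 + 6/5*x_2**3 - 13/5*x_2**2 - 6/5*x_2 + 8/5.

Reduce p = 5*x_1**2 - 75/22*x_1*x_2 - 20/11*x_1 - 25/11*x_2**3 - 30/11*x_2**2 + 25/11*x_2 + 30/11 modulo G:
  leading term x_1**2: subtract (5)·g_1 from 5*x_1**2 - 75/22*x_1*x_2 - 20/11*x_1 - 25/11*x_2**3 - 30/11*x_2**2 + 25/11*x_2 + 30/11 → 0
  normal form = 0.
Since the normal form is 0, p ∈ I.

5*x_1**2 - 75/22*x_1*x_2 - 20/11*x_1 - 25/11*x_2**3 - 30/11*x_2**2 + 25/11*x_2 + 30/11 lies in I (it reduces to 0).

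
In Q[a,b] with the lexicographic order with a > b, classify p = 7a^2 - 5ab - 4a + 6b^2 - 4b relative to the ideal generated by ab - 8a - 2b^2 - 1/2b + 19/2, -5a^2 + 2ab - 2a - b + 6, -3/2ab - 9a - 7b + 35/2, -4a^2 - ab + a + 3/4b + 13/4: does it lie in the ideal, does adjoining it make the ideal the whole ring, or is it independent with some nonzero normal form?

7a^2 - 5ab - 4a + 6b^2 - 4b lies in I (it reduces to 0).

First compute the reduced Gröbner basis of I by Buchberger's algorithm.
f_1 = ab - 8a - 2b^2 - 1/2b + 19/2, LT = ab.
f_2 = -5a^2 + 2ab - 2a - b + 6, LT = a^2.
f_3 = -3/2ab - 9a - 7b + 35/2, LT = ab.
f_4 = -4a^2 - ab + a + 3/4b + 13/4, LT = a^2.

S(f_1,f_2): lcm = a^2b. S = -8a^2 - 8/5ab^2 - 9/10ab + 19/2a - 1/5b^2 + 6/5b.
  reduce S modulo (f_1, f_2, f_3, f_4):
  remainder -245/2a - 16/5b^3 - 174/5b^2 + 191/20b + 3019/20 ≠ 0; add h_5 = -245/2a - 16/5b^3 - 174/5b^2 + 191/20b + 3019/20 to the basis.

S(f_1,f_3): lcm = ab. S = -14a - 2b^2 - 31/6b + 127/6.
  reduce S modulo (f_1, f_2, f_3, f_4, h_5):
  remainder 64/175b^3 + 346/175b^2 - 6571/1050b + 4111/1050 ≠ 0; add h_6 = 64/175b^3 + 346/175b^2 - 6571/1050b + 4111/1050 to the basis.

S(f_1,f_4): lcm = a^2b. S = -8a^2 - 9/4ab^2 - 1/4ab + 19/2a + 3/16b^2 + 13/16b.
  reduce S modulo (f_1, f_2, f_3, f_4, h_5, h_6):
  remainder 1021/320b^2 - 20351/3840b + 8099/3840 ≠ 0; add h_7 = 1021/320b^2 - 20351/3840b + 8099/3840 to the basis.

S(f_2,f_3): lcm = a^2b. S = -6a^2 - 2/5ab^2 - 64/15ab + 35/3a + 1/5b^2 - 6/5b.
  reduce S modulo (f_1, f_2, f_3, f_4, h_5, h_6, h_7):
  remainder -79801/73512b + 79801/73512 ≠ 0; add h_8 = -79801/73512b + 79801/73512 to the basis.

The other S-polynomials (S(f_2,f_4), S(f_3,f_4), S(f_1,h_5), S(f_2,h_5), S(f_3,h_5), S(f_4,h_5), S(f_1,h_6), S(f_2,h_6), S(f_3,h_6), S(f_4,h_6), S(h_5,h_6), S(f_1,h_7), S(f_2,h_7), S(f_3,h_7), S(f_4,h_7), S(h_5,h_7), S(h_6,h_7), S(f_1,h_8), S(f_2,h_8), S(f_3,h_8), S(f_4,h_8), S(h_5,h_8), S(h_6,h_8), S(h_7,h_8)) all reduce to 0 modulo the current basis, so we have a Gröbner basis.
Inter-reduce: drop elements whose leading term is divisible by another's, tail-reduce, and make monic.
Reduced Gröbner basis: {a - 1, b - 1}.
Label its elements g_1 = a - 1, g_2 = b - 1.

Reduce p = 7a^2 - 5ab - 4a + 6b^2 - 4b modulo G:
  leading term a^2: subtract (7a)·g_1 from 7a^2 - 5ab - 4a + 6b^2 - 4b → -5ab + 3a + 6b^2 - 4b
  leading term ab: subtract (-5b)·g_1 from -5ab + 3a + 6b^2 - 4b → 3a + 6b^2 - 9b
  leading term a: subtract (3)·g_1 from 3a + 6b^2 - 9b → 6b^2 - 9b + 3
  leading term b^2: subtract (6b)·g_2 from 6b^2 - 9b + 3 → -3b + 3
  leading term b: subtract (-3)·g_2 from -3b + 3 → 0
  normal form = 0.
Since the normal form is 0, p ∈ I.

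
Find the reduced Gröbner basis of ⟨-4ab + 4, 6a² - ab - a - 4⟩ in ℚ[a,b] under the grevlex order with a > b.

f_1 = -4ab + 4, LT = ab.
f_2 = 6a² - ab - a - 4, LT = a².

S(f_1,f_2): lcm = a²b. S = ⅙ab² + ⅙ab - a + ⅔b.
  leading term ab²: subtract (-1/24b)·f_1 from ⅙ab² + ⅙ab - a + ⅔b → ⅙ab - a + ⅚b
  leading term ab: subtract (-1/24)·f_1 from ⅙ab - a + ⅚b → -a + ⅚b + ⅙
  leading term a: no divisor's leading term divides it; move -a to the remainder.
  leading term b: no divisor's leading term divides it; move ⅚b to the remainder.
  leading term 1: no divisor's leading term divides it; move ⅙ to the remainder.
  remainder -a + ⅚b + ⅙ ≠ 0; add g_3 = -a + ⅚b + ⅙ to the basis.

S(f_1,g_3): lcm = ab. S = ⅚b² + ⅙b - 1.
  leading term b²: no divisor's leading term divides it; move ⅚b² to the remainder.
  leading term b: no divisor's leading term divides it; move ⅙b to the remainder.
  leading term 1: no divisor's leading term divides it; move -1 to the remainder.
  remainder ⅚b² + ⅙b - 1 ≠ 0; add g_4 = ⅚b² + ⅙b - 1 to the basis.

The other S-polynomials (S(f_2,g_3), S(f_1,g_4), S(f_2,g_4), S(g_3,g_4)) all reduce to 0 modulo the current basis, so we have a Gröbner basis.
Inter-reduce: drop elements whose leading term is divisible by another's, tail-reduce, and make monic.

G = {b² + ⅕b - 6/5, a - ⅚b - ⅙}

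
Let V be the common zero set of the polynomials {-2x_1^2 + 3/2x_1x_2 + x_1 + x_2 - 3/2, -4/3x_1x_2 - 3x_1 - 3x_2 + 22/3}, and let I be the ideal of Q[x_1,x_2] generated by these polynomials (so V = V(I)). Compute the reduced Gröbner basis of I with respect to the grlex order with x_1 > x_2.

f_1 = -2x_1^2 + 3/2x_1x_2 + x_1 + x_2 - 3/2, LT = x_1^2.
f_2 = -4/3x_1x_2 - 3x_1 - 3x_2 + 22/3, LT = x_1x_2.

S(f_1,f_2): lcm = x_1^2x_2. S = -3/4x_1x_2^2 - 9/4x_1^2 - 11/4x_1x_2 - 1/2x_2^2 + 11/2x_1 + 3/4x_2.
  leading term x_1x_2^2: subtract (9/16x_2)·f_2 from -3/4x_1x_2^2 - 9/4x_1^2 - 11/4x_1x_2 - 1/2x_2^2 + 11/2x_1 + 3/4x_2 → -9/4x_1^2 - 17/16x_1x_2 + 19/16x_2^2 + 11/2x_1 - 27/8x_2
  leading term x_1^2: subtract (9/8)·f_1 from -9/4x_1^2 - 17/16x_1x_2 + 19/16x_2^2 + 11/2x_1 - 27/8x_2 → -11/4x_1x_2 + 19/16x_2^2 + 35/8x_1 - 9/2x_2 + 27/16
  leading term x_1x_2: subtract (33/16)·f_2 from -11/4x_1x_2 + 19/16x_2^2 + 35/8x_1 - 9/2x_2 + 27/16 → 19/16x_2^2 + 169/16x_1 + 27/16x_2 - 215/16
  leading term x_2^2: no divisor's leading term divides it; move 19/16x_2^2 to the remainder.
  leading term x_1: no divisor's leading term divides it; move 169/16x_1 to the remainder.
  leading term x_2: no divisor's leading term divides it; move 27/16x_2 to the remainder.
  leading term 1: no divisor's leading term divides it; move -215/16 to the remainder.
  remainder 19/16x_2^2 + 169/16x_1 + 27/16x_2 - 215/16 ≠ 0; add g_3 = 19/16x_2^2 + 169/16x_1 + 27/16x_2 - 215/16 to the basis.

The other S-polynomials (S(f_1,g_3), S(f_2,g_3)) all reduce to 0 modulo the current basis, so we have a Gröbner basis.

G = {x_1^2 + 19/16x_1 + 19/16x_2 - 27/8, x_1x_2 + 9/4x_1 + 9/4x_2 - 11/2, x_2^2 + 169/19x_1 + 27/19x_2 - 215/19}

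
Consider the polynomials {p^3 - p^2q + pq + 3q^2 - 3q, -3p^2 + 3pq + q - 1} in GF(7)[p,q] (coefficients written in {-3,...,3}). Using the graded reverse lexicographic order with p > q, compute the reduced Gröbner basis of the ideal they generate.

G = {q^3 + 2q^2 + p + q + 3, p^2 - 3q^2 - 2p - 2q - 2, pq - 3q^2 - 2p + 3q}

f_1 = p^3 - p^2q + pq + 3q^2 - 3q, LT = p^3.
f_2 = -3p^2 + 3pq + q - 1, LT = p^2.

S(f_1,f_2): lcm = p^3. S = -pq + 3q^2 + 2p - 3q.
  reduce S modulo (f_1, f_2):
  remainder -pq + 3q^2 + 2p - 3q ≠ 0; add g_3 = -pq + 3q^2 + 2p - 3q to the basis.

S(f_1,g_3): lcm = p^3q. S = 2p^2q^2 + 2p^3 - 3p^2q + pq^2 + 3q^3 - 3q^2.
  reduce S modulo (f_1, f_2, g_3):
  remainder -q^4 - 2q^3 + 3q^2 - 2p ≠ 0; add g_4 = -q^4 - 2q^3 + 3q^2 - 2p to the basis.

S(f_2,g_3): lcm = p^2q. S = 2pq^2 + 2p^2 - 3pq + 2q^2 - 2q.
  reduce S modulo (f_1, f_2, g_3, g_4):
  remainder -q^3 - 2q^2 - p - q - 3 ≠ 0; add g_5 = -q^3 - 2q^2 - p - q - 3 to the basis.

The other S-polynomials (S(f_1,g_4), S(f_2,g_4), S(g_3,g_4), S(f_1,g_5), S(f_2,g_5), S(g_3,g_5), S(g_4,g_5)) all reduce to 0 modulo the current basis, so we have a Gröbner basis.
Inter-reduce: drop elements whose leading term is divisible by another's, tail-reduce, and make monic.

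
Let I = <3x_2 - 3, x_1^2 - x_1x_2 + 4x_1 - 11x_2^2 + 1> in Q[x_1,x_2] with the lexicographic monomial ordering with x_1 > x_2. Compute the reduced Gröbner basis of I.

This is the nonlinear analogue of row-reducing a linear system.

f_1 = 3x_2 - 3, LT = x_2.
f_2 = x_1^2 - x_1x_2 + 4x_1 - 11x_2^2 + 1, LT = x_1^2.

The S-polynomials (S(f_1,f_2)) all reduce to 0 modulo the current basis, so we have a Gröbner basis.

G = {x_1^2 + 3x_1 - 10, x_2 - 1}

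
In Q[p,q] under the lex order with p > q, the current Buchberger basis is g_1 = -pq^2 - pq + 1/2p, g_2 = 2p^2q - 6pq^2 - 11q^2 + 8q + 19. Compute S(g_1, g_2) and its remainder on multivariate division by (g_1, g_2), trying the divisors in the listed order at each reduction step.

lcm(LM(g_1), LM(g_2)) = p^2q^2.
S = (lcm/LT(g_1))·g_1 − (lcm/LT(g_2))·g_2 = p^2q - 1/2p^2 + 3pq^3 + 11/2q^3 - 4q^2 - 19/2q.
Reduce S modulo (g_1, g_2) in that order:
  leading term p^2q: subtract (1/2)·g_2 from p^2q - 1/2p^2 + 3pq^3 + 11/2q^3 - 4q^2 - 19/2q → -1/2p^2 + 3pq^3 + 3pq^2 + 11/2q^3 + 3/2q^2 - 27/2q - 19/2
  leading term p^2: no divisor's leading term divides it; move -1/2p^2 to the remainder.
  leading term pq^3: subtract (-3q)·g_1 from 3pq^3 + 3pq^2 + 11/2q^3 + 3/2q^2 - 27/2q - 19/2 → 3/2pq + 11/2q^3 + 3/2q^2 - 27/2q - 19/2
  leading term pq: no divisor's leading term divides it; move 3/2pq to the remainder.
  leading term q^3: no divisor's leading term divides it; move 11/2q^3 to the remainder.
  leading term q^2: no divisor's leading term divides it; move 3/2q^2 to the remainder.
  leading term q: no divisor's leading term divides it; move -27/2q to the remainder.
  leading term 1: no divisor's leading term divides it; move -19/2 to the remainder.
The remainder -1/2p^2 + 3/2pq + 11/2q^3 + 3/2q^2 - 27/2q - 19/2 is nonzero, so it would be added as the next basis element.

S(g_1, g_2) = p^2q - 1/2p^2 + 3pq^3 + 11/2q^3 - 4q^2 - 19/2q; remainder on division = -1/2p^2 + 3/2pq + 11/2q^3 + 3/2q^2 - 27/2q - 19/2.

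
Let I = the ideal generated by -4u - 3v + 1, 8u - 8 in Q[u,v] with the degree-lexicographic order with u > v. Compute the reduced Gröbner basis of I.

f_1 = -4u - 3v + 1, LT = u.
f_2 = 8u - 8, LT = u.

S(f_1,f_2): lcm = u. S = \tfrac{3}{4}v + \tfrac{3}{4}.
  leading term v: no divisor's leading term divides it; move \tfrac{3}{4}v to the remainder.
  leading term 1: no divisor's leading term divides it; move \tfrac{3}{4} to the remainder.
  remainder \tfrac{3}{4}v + \tfrac{3}{4} ≠ 0; add g_3 = \tfrac{3}{4}v + \tfrac{3}{4} to the basis.

The other S-polynomials (S(f_1,g_3), S(f_2,g_3)) all reduce to 0 modulo the current basis, so we have a Gröbner basis.
Inter-reduce: drop elements whose leading term is divisible by another's, tail-reduce, and make monic.

G = {u - 1, v + 1}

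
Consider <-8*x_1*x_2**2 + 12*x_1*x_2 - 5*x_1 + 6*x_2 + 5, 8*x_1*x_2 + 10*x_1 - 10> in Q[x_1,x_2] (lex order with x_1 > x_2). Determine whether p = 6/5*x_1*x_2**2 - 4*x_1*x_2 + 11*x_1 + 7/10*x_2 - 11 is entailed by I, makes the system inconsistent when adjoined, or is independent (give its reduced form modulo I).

6/5*x_1*x_2**2 - 4*x_1*x_2 + 11*x_1 + 7/10*x_2 - 11 lies in I (it reduces to 0).

First compute the reduced Gröbner basis of I by Buchberger's algorithm.
f_1 = -8*x_1*x_2**2 + 12*x_1*x_2 - 5*x_1 + 6*x_2 + 5, LT = x_1*x_2**2.
f_2 = 8*x_1*x_2 + 10*x_1 - 10, LT = x_1*x_2.

S(f_1,f_2): lcm = x_1*x_2**2. S = -11/4*x_1*x_2 + 5/8*x_1 + 1/2*x_2 - 5/8.
  leading term x_1*x_2: subtract (-11/32)·f_2 from -11/4*x_1*x_2 + 5/8*x_1 + 1/2*x_2 - 5/8 → 65/16*x_1 + 1/2*x_2 - 65/16
  leading term x_1: no divisor's leading term divides it; move 65/16*x_1 to the remainder.
  leading term x_2: no divisor's leading term divides it; move 1/2*x_2 to the remainder.
  leading term 1: no divisor's leading term divides it; move -65/16 to the remainder.
  remainder 65/16*x_1 + 1/2*x_2 - 65/16 ≠ 0; add h_3 = 65/16*x_1 + 1/2*x_2 - 65/16 to the basis.

S(f_1,h_3): lcm = x_1*x_2**2. S = -3/2*x_1*x_2 + 5/8*x_1 - 8/65*x_2**3 + x_2**2 - 3/4*x_2 - 5/8.
  leading term x_1*x_2: subtract (-3/16)·f_2 from -3/2*x_1*x_2 + 5/8*x_1 - 8/65*x_2**3 + x_2**2 - 3/4*x_2 - 5/8 → 5/2*x_1 - 8/65*x_2**3 + x_2**2 - 3/4*x_2 - 5/2
  leading term x_1: subtract (8/13)·h_3 from 5/2*x_1 - 8/65*x_2**3 + x_2**2 - 3/4*x_2 - 5/2 → -8/65*x_2**3 + x_2**2 - 55/52*x_2
  leading term x_2**3: no divisor's leading term divides it; move -8/65*x_2**3 to the remainder.
  leading term x_2**2: no divisor's leading term divides it; move x_2**2 to the remainder.
  leading term x_2: no divisor's leading term divides it; move -55/52*x_2 to the remainder.
  remainder -8/65*x_2**3 + x_2**2 - 55/52*x_2 ≠ 0; add h_4 = -8/65*x_2**3 + x_2**2 - 55/52*x_2 to the basis.

S(f_2,h_3): lcm = x_1*x_2. S = 5/4*x_1 - 8/65*x_2**2 + x_2 - 5/4.
  leading term x_1: subtract (4/13)·h_3 from 5/4*x_1 - 8/65*x_2**2 + x_2 - 5/4 → -8/65*x_2**2 + 11/13*x_2
  leading term x_2**2: no divisor's leading term divides it; move -8/65*x_2**2 to the remainder.
  leading term x_2: no divisor's leading term divides it; move 11/13*x_2 to the remainder.
  remainder -8/65*x_2**2 + 11/13*x_2 ≠ 0; add h_5 = -8/65*x_2**2 + 11/13*x_2 to the basis.

The other S-polynomials (S(f_1,h_4), S(f_2,h_4), S(h_3,h_4), S(f_1,h_5), S(f_2,h_5), S(h_3,h_5), S(h_4,h_5)) all reduce to 0 modulo the current basis, so we have a Gröbner basis.
Inter-reduce: drop elements whose leading term is divisible by another's, tail-reduce, and make monic.
Reduced Gröbner basis: {x_1 + 8/65*x_2 - 1, x_2**2 - 55/8*x_2}.
Label its elements g_1 = x_1 + 8/65*x_2 - 1, g_2 = x_2**2 - 55/8*x_2.

Reduce p = 6/5*x_1*x_2**2 - 4*x_1*x_2 + 11*x_1 + 7/10*x_2 - 11 modulo G:
  leading term x_1*x_2**2: subtract (6/5*x_2**2)·g_1 from 6/5*x_1*x_2**2 - 4*x_1*x_2 + 11*x_1 + 7/10*x_2 - 11 → -4*x_1*x_2 + 11*x_1 - 48/325*x_2**3 + 6/5*x_2**2 + 7/10*x_2 - 11
  leading term x_1*x_2: subtract (-4*x_2)·g_1 from -4*x_1*x_2 + 11*x_1 - 48/325*x_2**3 + 6/5*x_2**2 + 7/10*x_2 - 11 → 11*x_1 - 48/325*x_2**3 + 22/13*x_2**2 - 33/10*x_2 - 11
  leading term x_1: subtract (11)·g_1 from 11*x_1 - 48/325*x_2**3 + 22/13*x_2**2 - 33/10*x_2 - 11 → -48/325*x_2**3 + 22/13*x_2**2 - 121/26*x_2
  leading term x_2**3: subtract (-48/325*x_2)·g_2 from -48/325*x_2**3 + 22/13*x_2**2 - 121/26*x_2 → 44/65*x_2**2 - 121/26*x_2
  leading term x_2**2: subtract (44/65)·g_2 from 44/65*x_2**2 - 121/26*x_2 → 0
  normal form = 0.
Since the normal form is 0, p ∈ I.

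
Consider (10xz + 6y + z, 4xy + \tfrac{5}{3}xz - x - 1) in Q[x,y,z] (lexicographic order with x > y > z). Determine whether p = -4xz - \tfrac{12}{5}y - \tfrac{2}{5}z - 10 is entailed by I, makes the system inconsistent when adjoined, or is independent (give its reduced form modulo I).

Adjoining -4xz - \tfrac{12}{5}y - \tfrac{2}{5}z - 10 makes the ideal the whole ring: the system is inconsistent.

First compute the reduced Gröbner basis of I by Buchberger's algorithm.
f_1 = 10xz + 6y + z, LT = xz.
f_2 = 4xy + \tfrac{5}{3}xz - x - 1, LT = xy.

S(f_1,f_2): lcm = xyz. S = -\tfrac{5}{12}xz^{2} + \tfrac{1}{4}xz + \tfrac{3}{5}y^{2} + \tfrac{1}{10}yz + \tfrac{1}{4}z.
  reduce S modulo (f_1, f_2):
  remainder \tfrac{3}{5}y^{2} + \tfrac{7}{20}yz - \tfrac{3}{20}y + \tfrac{1}{24}z^{2} + \tfrac{9}{40}z ≠ 0; add h_3 = \tfrac{3}{5}y^{2} + \tfrac{7}{20}yz - \tfrac{3}{20}y + \tfrac{1}{24}z^{2} + \tfrac{9}{40}z to the basis.

The other S-polynomials (S(f_1,h_3), S(f_2,h_3)) all reduce to 0 modulo the current basis, so we have a Gröbner basis.
Inter-reduce: drop elements whose leading term is divisible by another's, tail-reduce, and make monic.
Reduced Gröbner basis: {xy - \tfrac{1}{4}x - \tfrac{1}{4}y - \tfrac{1}{24}z - \tfrac{1}{4}, xz + \tfrac{3}{5}y + \tfrac{1}{10}z, y^{2} + \tfrac{7}{12}yz - \tfrac{1}{4}y + \tfrac{5}{72}z^{2} + \tfrac{3}{8}z}.
Label its elements g_1 = xy - \tfrac{1}{4}x - \tfrac{1}{4}y - \tfrac{1}{24}z - \tfrac{1}{4}, g_2 = xz + \tfrac{3}{5}y + \tfrac{1}{10}z, g_3 = y^{2} + \tfrac{7}{12}yz - \tfrac{1}{4}y + \tfrac{5}{72}z^{2} + \tfrac{3}{8}z.

Reduce p = -4xz - \tfrac{12}{5}y - \tfrac{2}{5}z - 10 modulo G:
  leading term xz: subtract (-4)·g_2 from -4xz - \tfrac{12}{5}y - \tfrac{2}{5}z - 10 → -10
  leading term 1: no divisor's leading term divides it; move -10 to the remainder.
  normal form = -10.
The normal form is nonzero, so p ∉ I. Since p minus its normal form lies in I, I + (p) = I + (r) where r = -10; decide whether this ideal is the whole ring.
Here r = -10 is a nonzero constant, hence a unit: 1 ∈ I + (p), the Gröbner basis of I + (p) is {1}, and the enlarged system has no common solution — adjoining p is inconsistent.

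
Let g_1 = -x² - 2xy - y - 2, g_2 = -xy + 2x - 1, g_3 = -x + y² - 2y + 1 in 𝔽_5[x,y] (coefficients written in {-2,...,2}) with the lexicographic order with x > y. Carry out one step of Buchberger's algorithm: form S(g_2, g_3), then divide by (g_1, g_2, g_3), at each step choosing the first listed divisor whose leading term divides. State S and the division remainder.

S(g_2, g_3) = -2x + y³ - 2y² + y + 1; remainder on division = y³ + y² - 1.

lcm(LM(g_2), LM(g_3)) = xy.
S = (lcm/LT(g_2))·g_2 − (lcm/LT(g_3))·g_3 = -2x + y³ - 2y² + y + 1.
Reduce S modulo (g_1, g_2, g_3) in that order:
  leading term x: subtract (2)·g_3 from -2x + y³ - 2y² + y + 1 → y³ + y² - 1
  leading term y³: no divisor's leading term divides it; move y³ to the remainder.
  leading term y²: no divisor's leading term divides it; move y² to the remainder.
  leading term 1: no divisor's leading term divides it; move -1 to the remainder.
The remainder y³ + y² - 1 is nonzero, so it would be added as the next basis element.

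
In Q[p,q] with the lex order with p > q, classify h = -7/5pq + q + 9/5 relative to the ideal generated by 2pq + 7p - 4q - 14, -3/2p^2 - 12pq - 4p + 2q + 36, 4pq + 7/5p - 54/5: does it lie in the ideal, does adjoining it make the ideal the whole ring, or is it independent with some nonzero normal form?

First compute the reduced Gröbner basis of I by Buchberger's algorithm.
f_1 = 2pq + 7p - 4q - 14, LT = pq.
f_2 = -3/2p^2 - 12pq - 4p + 2q + 36, LT = p^2.
f_3 = 4pq + 7/5p - 54/5, LT = pq.

S(f_1,f_2): lcm = p^2q. S = 7/2p^2 - 8pq^2 - 14/3pq - 7p + 4/3q^2 + 24q.
  leading term p^2: subtract (-7/3)·f_2 from 7/2p^2 - 8pq^2 - 14/3pq - 7p + 4/3q^2 + 24q → -8pq^2 - 98/3pq - 49/3p + 4/3q^2 + 86/3q + 84
  leading term pq^2: subtract (-4q)·f_1 from -8pq^2 - 98/3pq - 49/3p + 4/3q^2 + 86/3q + 84 → -14/3pq - 49/3p - 44/3q^2 - 82/3q + 84
  leading term pq: subtract (-7/3)·f_1 from -14/3pq - 49/3p - 44/3q^2 - 82/3q + 84 → -44/3q^2 - 110/3q + 154/3
  leading term q^2: no divisor's leading term divides it; move -44/3q^2 to the remainder.
  leading term q: no divisor's leading term divides it; move -110/3q to the remainder.
  leading term 1: no divisor's leading term divides it; move 154/3 to the remainder.
  remainder -44/3q^2 - 110/3q + 154/3 ≠ 0; add k_4 = -44/3q^2 - 110/3q + 154/3 to the basis.

S(f_1,f_3): lcm = pq. S = 63/20p - 2q - 43/10.
  leading term p: no divisor's leading term divides it; move 63/20p to the remainder.
  leading term q: no divisor's leading term divides it; move -2q to the remainder.
  leading term 1: no divisor's leading term divides it; move -43/10 to the remainder.
  remainder 63/20p - 2q - 43/10 ≠ 0; add k_5 = 63/20p - 2q - 43/10 to the basis.

S(f_2,f_3): lcm = p^2q. S = -7/20p^2 + 8pq^2 + 8/3pq + 27/10p - 4/3q^2 - 24q.
  leading term p^2: subtract (7/30)·f_2 from -7/20p^2 + 8pq^2 + 8/3pq + 27/10p - 4/3q^2 - 24q → 8pq^2 + 82/15pq + 109/30p - 4/3q^2 - 367/15q - 42/5
  leading term pq^2: subtract (4q)·f_1 from 8pq^2 + 82/15pq + 109/30p - 4/3q^2 - 367/15q - 42/5 → -338/15pq + 109/30p + 44/3q^2 + 473/15q - 42/5
  leading term pq: subtract (-169/15)·f_1 from -338/15pq + 109/30p + 44/3q^2 + 473/15q - 42/5 → 165/2p + 44/3q^2 - 203/15q - 2492/15
  leading term p: subtract (550/21)·k_5 from 165/2p + 44/3q^2 - 203/15q - 2492/15 → 44/3q^2 + 4079/105q - 1873/35
  leading term q^2: subtract (-1)·k_4 from 44/3q^2 + 4079/105q - 1873/35 → 229/105q - 229/105
  leading term q: no divisor's leading term divides it; move 229/105q to the remainder.
  leading term 1: no divisor's leading term divides it; move -229/105 to the remainder.
  remainder 229/105q - 229/105 ≠ 0; add k_6 = 229/105q - 229/105 to the basis.

S(f_1,k_4): lcm = pq^2. S = pq + 7/2p - 2q^2 - 7q.
  leading term pq: subtract (1/2)·f_1 from pq + 7/2p - 2q^2 - 7q → -2q^2 - 5q + 7
  leading term q^2: subtract (3/22)·k_4 from -2q^2 - 5q + 7 → 0
  remainder 0.

S(f_2,k_4): leading monomials are coprime, so the S-polynomial reduces to 0 (Buchberger's first criterion).
S(f_3,k_4): lcm = pq^2. S = -43/20pq + 7/2p - 27/10q.
  leading term pq: subtract (-43/40)·f_1 from -43/20pq + 7/2p - 27/10q → 441/40p - 7q - 301/20
  leading term p: subtract (7/2)·k_5 from 441/40p - 7q - 301/20 → 0
  remainder 0.

S(f_1,k_5): lcm = pq. S = 7/2p + 40/63q^2 - 40/63q - 7.
  leading term p: subtract (10/9)·k_5 from 7/2p + 40/63q^2 - 40/63q - 7 → 40/63q^2 + 100/63q - 20/9
  leading term q^2: subtract (-10/231)·k_4 from 40/63q^2 + 100/63q - 20/9 → 0
  remainder 0.

S(f_2,k_5): lcm = p^2. S = 544/63pq + 254/63p - 4/3q - 24.
  leading term pq: subtract (272/63)·f_1 from 544/63pq + 254/63p - 4/3q - 24 → -550/21p + 1004/63q + 328/9
  leading term p: subtract (-11000/1323)·k_5 from -550/21p + 1004/63q + 328/9 → -916/1323q + 916/1323
  leading term q: subtract (-20/63)·k_6 from -916/1323q + 916/1323 → 0
  remainder 0.

S(f_3,k_5): lcm = pq. S = 7/20p + 40/63q^2 + 86/63q - 27/10.
  leading term p: subtract (1/9)·k_5 from 7/20p + 40/63q^2 + 86/63q - 27/10 → 40/63q^2 + 100/63q - 20/9
  leading term q^2: subtract (-10/231)·k_4 from 40/63q^2 + 100/63q - 20/9 → 0
  remainder 0.

S(k_4,k_5): leading monomials are coprime, so the S-polynomial reduces to 0 (Buchberger's first criterion).
S(f_1,k_6): lcm = pq. S = 9/2p - 2q - 7.
  leading term p: subtract (10/7)·k_5 from 9/2p - 2q - 7 → 6/7q - 6/7
  leading term q: subtract (90/229)·k_6 from 6/7q - 6/7 → 0
  remainder 0.

S(f_2,k_6): leading monomials are coprime, so the S-polynomial reduces to 0 (Buchberger's first criterion).
S(f_3,k_6): lcm = pq. S = 27/20p - 27/10.
  leading term p: subtract (3/7)·k_5 from 27/20p - 27/10 → 6/7q - 6/7
  leading term q: subtract (90/229)·k_6 from 6/7q - 6/7 → 0
  remainder 0.

S(k_4,k_6): lcm = q^2. S = 7/2q - 7/2.
  leading term q: subtract (735/458)·k_6 from 7/2q - 7/2 → 0
  remainder 0.

S(k_5,k_6): leading monomials are coprime, so the S-polynomial reduces to 0 (Buchberger's first criterion).
Every S-polynomial of the final basis reduces to 0, so we have a Gröbner basis.
Inter-reduce: drop elements whose leading term is divisible by another's, tail-reduce, and make monic.
Reduced Gröbner basis: {p - 2, q - 1}.
Label its elements g_1 = p - 2, g_2 = q - 1.

Reduce h = -7/5pq + q + 9/5 modulo G:
  leading term pq: subtract (-7/5q)·g_1 from -7/5pq + q + 9/5 → -9/5q + 9/5
  leading term q: subtract (-9/5)·g_2 from -9/5q + 9/5 → 0
  normal form = 0.
Since the normal form is 0, h ∈ I.

-7/5pq + q + 9/5 lies in I (it reduces to 0).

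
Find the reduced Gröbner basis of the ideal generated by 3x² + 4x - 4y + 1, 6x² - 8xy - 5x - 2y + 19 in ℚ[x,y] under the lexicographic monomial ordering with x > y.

G = {x - 128/87y² - 26/87y + 159/29, y³ + 117/64y² - 125/32y - 15/2}

f_1 = 3x² + 4x - 4y + 1, LT = x².
f_2 = 6x² - 8xy - 5x - 2y + 19, LT = x².

S(f_1,f_2): lcm = x². S = 4/3xy + 13/6x - y - 17/6.
  leading term xy: no divisor's leading term divides it; move 4/3xy to the remainder.
  leading term x: no divisor's leading term divides it; move 13/6x to the remainder.
  leading term y: no divisor's leading term divides it; move -y to the remainder.
  leading term 1: no divisor's leading term divides it; move -17/6 to the remainder.
  remainder 4/3xy + 13/6x - y - 17/6 ≠ 0; add g_3 = 4/3xy + 13/6x - y - 17/6 to the basis.

S(f_1,g_3): lcm = x²y. S = -13/8x² + 25/12xy + 17/8x - 4/3y² + ⅓y.
  leading term x²: subtract (-13/24)·f_1 from -13/8x² + 25/12xy + 17/8x - 4/3y² + ⅓y → 25/12xy + 103/24x - 4/3y² - 11/6y + 13/24
  leading term xy: subtract (25/16)·g_3 from 25/12xy + 103/24x - 4/3y² - 11/6y + 13/24 → 29/32x - 4/3y² - 13/48y + 159/32
  leading term x: no divisor's leading term divides it; move 29/32x to the remainder.
  leading term y²: no divisor's leading term divides it; move -4/3y² to the remainder.
  leading term y: no divisor's leading term divides it; move -13/48y to the remainder.
  leading term 1: no divisor's leading term divides it; move 159/32 to the remainder.
  remainder 29/32x - 4/3y² - 13/48y + 159/32 ≠ 0; add g_4 = 29/32x - 4/3y² - 13/48y + 159/32 to the basis.

S(f_2,g_3): lcm = x²y. S = -13/8x² - 4/3xy² - 1/12xy + 17/8x - ⅓y² + 19/6y.
  leading term x²: subtract (-13/24)·f_1 from -13/8x² - 4/3xy² - 1/12xy + 17/8x - ⅓y² + 19/6y → -4/3xy² - 1/12xy + 103/24x - ⅓y² + y + 13/24
  leading term xy²: subtract (-y)·g_3 from -4/3xy² - 1/12xy + 103/24x - ⅓y² + y + 13/24 → 25/12xy + 103/24x - 4/3y² - 11/6y + 13/24
  leading term xy: subtract (25/16)·g_3 from 25/12xy + 103/24x - 4/3y² - 11/6y + 13/24 → 29/32x - 4/3y² - 13/48y + 159/32
  leading term x: subtract (1)·g_4 from 29/32x - 4/3y² - 13/48y + 159/32 → 0
  remainder 0.

S(f_1,g_4): lcm = x². S = 128/87xy² + 26/87xy - 361/87x - 4/3y + ⅓.
  leading term xy²: subtract (32/29y)·g_3 from 128/87xy² + 26/87xy - 361/87x - 4/3y + ⅓ → -182/87xy - 361/87x + 32/29y² + 52/29y + ⅓
  leading term xy: subtract (-91/58)·g_3 from -182/87xy - 361/87x + 32/29y² + 52/29y + ⅓ → -¾x + 32/29y² + 13/58y - 477/116
  leading term x: subtract (-24/29)·g_4 from -¾x + 32/29y² + 13/58y - 477/116 → 0
  remainder 0.

S(f_2,g_4): lcm = x². S = 128/87xy² - 30/29xy - 1099/174x - ⅓y + 19/6.
  leading term xy²: subtract (32/29y)·g_3 from 128/87xy² - 30/29xy - 1099/174x - ⅓y + 19/6 → -298/87xy - 1099/174x + 32/29y² + 81/29y + 19/6
  leading term xy: subtract (-149/58)·g_3 from -298/87xy - 1099/174x + 32/29y² + 81/29y + 19/6 → -¾x + 32/29y² + 13/58y - 477/116
  leading term x: subtract (-24/29)·g_4 from -¾x + 32/29y² + 13/58y - 477/116 → 0
  remainder 0.

S(g_3,g_4): lcm = xy. S = 13/8x + 128/87y³ + 26/87y² - 723/116y - 17/8.
  leading term x: subtract (52/29)·g_4 from 13/8x + 128/87y³ + 26/87y² - 723/116y - 17/8 → 128/87y³ + 78/29y² - 500/87y - 320/29
  leading term y³: no divisor's leading term divides it; move 128/87y³ to the remainder.
  leading term y²: no divisor's leading term divides it; move 78/29y² to the remainder.
  leading term y: no divisor's leading term divides it; move -500/87y to the remainder.
  leading term 1: no divisor's leading term divides it; move -320/29 to the remainder.
  remainder 128/87y³ + 78/29y² - 500/87y - 320/29 ≠ 0; add g_5 = 128/87y³ + 78/29y² - 500/87y - 320/29 to the basis.

S(f_1,g_5): leading monomials are coprime, so the S-polynomial reduces to 0 (Buchberger's first criterion).
S(f_2,g_5): leading monomials are coprime, so the S-polynomial reduces to 0 (Buchberger's first criterion).
S(g_3,g_5): lcm = xy³. S = -13/64xy² + 125/32xy + 15/2x - ¾y³ - 17/8y².
  leading term xy²: subtract (-39/256y)·g_3 from -13/64xy² + 125/32xy + 15/2x - ¾y³ - 17/8y² → 2169/512xy + 15/2x - ¾y³ - 583/256y² - 221/512y
  leading term xy: subtract (6507/2048)·g_3 from 2169/512xy + 15/2x - ¾y³ - 583/256y² - 221/512y → 2523/4096x - ¾y³ - 583/256y² + 5623/2048y + 36873/4096
  leading term x: subtract (87/128)·g_4 from 2523/4096x - ¾y³ - 583/256y² + 5623/2048y + 36873/4096 → -¾y³ - 351/256y² + 375/128y + 45/8
  leading term y³: subtract (-261/512)·g_5 from -¾y³ - 351/256y² + 375/128y + 45/8 → 0
  remainder 0.

S(g_4,g_5): leading monomials are coprime, so the S-polynomial reduces to 0 (Buchberger's first criterion).
Every S-polynomial of the final basis reduces to 0, so we have a Gröbner basis.
Inter-reduce: drop elements whose leading term is divisible by another's, tail-reduce, and make monic.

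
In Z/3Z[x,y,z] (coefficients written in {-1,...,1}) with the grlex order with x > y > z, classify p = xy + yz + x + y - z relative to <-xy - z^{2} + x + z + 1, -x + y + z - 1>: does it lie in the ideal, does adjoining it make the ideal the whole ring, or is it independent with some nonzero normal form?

xy + yz + x + y - z is independent of I; its normal form modulo I is yz - z^{2} - z - 1.

First compute the reduced Gröbner basis of I by Buchberger's algorithm.
f_1 = -xy - z^{2} + x + z + 1, LT = xy.
f_2 = -x + y + z - 1, LT = x.

S(f_1,f_2): lcm = xy. S = y^{2} + yz + z^{2} - x - y - z - 1.
  leading term y^{2}: no divisor's leading term divides it; move y^{2} to the remainder.
  leading term yz: no divisor's leading term divides it; move yz to the remainder.
  leading term z^{2}: no divisor's leading term divides it; move z^{2} to the remainder.
  leading term x: subtract (1)·f_2 from -x - y - z - 1 → y + z
  leading term y: no divisor's leading term divides it; move y to the remainder.
  leading term z: no divisor's leading term divides it; move z to the remainder.
  remainder y^{2} + yz + z^{2} + y + z ≠ 0; add h_3 = y^{2} + yz + z^{2} + y + z to the basis.

The other S-polynomials (S(f_1,h_3), S(f_2,h_3)) all reduce to 0 modulo the current basis, so we have a Gröbner basis.
Inter-reduce: drop elements whose leading term is divisible by another's, tail-reduce, and make monic.
Reduced Gröbner basis: {y^{2} + yz + z^{2} + y + z, x - y - z + 1}.
Label its elements g_1 = y^{2} + yz + z^{2} + y + z, g_2 = x - y - z + 1.

Reduce p = xy + yz + x + y - z modulo G:
  leading term xy: subtract (y)·g_2 from xy + yz + x + y - z → y^{2} - yz + x - z
  leading term y^{2}: subtract (1)·g_1 from y^{2} - yz + x - z → yz - z^{2} + x - y + z
  leading term yz: no divisor's leading term divides it; move yz to the remainder.
  leading term z^{2}: no divisor's leading term divides it; move -z^{2} to the remainder.
  leading term x: subtract (1)·g_2 from x - y + z → -z - 1
  leading term z: no divisor's leading term divides it; move -z to the remainder.
  leading term 1: no divisor's leading term divides it; move -1 to the remainder.
  normal form = yz - z^{2} - z - 1.
The normal form is nonzero, so p ∉ I. Since p minus its normal form lies in I, I + (p) = I + (r) where r = yz - z^{2} - z - 1; decide whether this ideal is the whole ring.
Run Buchberger on G together with r (pairs among the g_i already reduce to 0 since G is a Gröbner basis):
g_1 = y^{2} + yz + z^{2} + y + z, LT = y^{2}.
g_2 = x - y - z + 1, LT = x.
r = yz - z^{2} - z - 1, LT = yz.

S(g_1,r): lcm = y^{2}z. S = -yz^{2} + z^{3} - yz + z^{2} + y.
  leading term yz^{2}: subtract (-z)·r from -yz^{2} + z^{3} - yz + z^{2} + y → -yz + y - z
  leading term yz: subtract (-1)·r from -yz + y - z → -z^{2} + y + z - 1
  leading term z^{2}: no divisor's leading term divides it; move -z^{2} to the remainder.
  leading term y: no divisor's leading term divides it; move y to the remainder.
  leading term z: no divisor's leading term divides it; move z to the remainder.
  leading term 1: no divisor's leading term divides it; move -1 to the remainder.
  remainder -z^{2} + y + z - 1 ≠ 0; add m_4 = -z^{2} + y + z - 1 to the basis.

The other S-polynomials (S(g_1,g_2), S(g_2,r), S(g_1,m_4), S(g_2,m_4), S(r,m_4)) all reduce to 0 modulo the current basis, so we have a Gröbner basis.
Inter-reduce: drop elements whose leading term is divisible by another's, tail-reduce, and make monic.
Reduced Gröbner basis: {y^{2} + z - 1, yz - y + z, z^{2} - y - z + 1, x - y - z + 1}.
The reduced Gröbner basis of I + (p) is {y^{2} + z - 1, yz - y + z, z^{2} - y - z + 1, x - y - z + 1} ≠ {1}, a proper ideal, so the enlarged system stays consistent: p is independent of I, with normal form yz - z^{2} - z - 1.

Ideal membership is decidable via reduction modulo a Gröbner basis.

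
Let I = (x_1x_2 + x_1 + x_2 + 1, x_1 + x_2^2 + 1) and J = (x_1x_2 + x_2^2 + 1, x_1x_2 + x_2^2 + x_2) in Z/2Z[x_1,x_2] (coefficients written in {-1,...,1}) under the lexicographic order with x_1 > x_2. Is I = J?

No, the ideals differ.

For a fixed monomial order, each ideal has a unique reduced Gröbner basis; comparing bases decides equality.
Buchberger on the first generating set:
f_1 = x_1x_2 + x_1 + x_2 + 1, LT = x_1x_2.
f_2 = x_1 + x_2^2 + 1, LT = x_1.

S(f_1,f_2): lcm = x_1x_2. S = x_1 + x_2^3 + 1.
  leading term x_1: subtract (1)·f_2 from x_1 + x_2^3 + 1 → x_2^3 + x_2^2
  leading term x_2^3: no divisor's leading term divides it; move x_2^3 to the remainder.
  leading term x_2^2: no divisor's leading term divides it; move x_2^2 to the remainder.
  remainder x_2^3 + x_2^2 ≠ 0; add g_3 = x_2^3 + x_2^2 to the basis.

The other S-polynomials (S(f_1,g_3), S(f_2,g_3)) all reduce to 0 modulo the current basis, so we have a Gröbner basis.
Inter-reduce: drop elements whose leading term is divisible by another's, tail-reduce, and make monic.
Reduced Gröbner basis: {x_1 + x_2^2 + 1, x_2^3 + x_2^2}.

Buchberger on the second generating set:
h_1 = x_1x_2 + x_2^2 + 1, LT = x_1x_2.
h_2 = x_1x_2 + x_2^2 + x_2, LT = x_1x_2.

S(h_1,h_2): lcm = x_1x_2. S = x_2 + 1.
  leading term x_2: no divisor's leading term divides it; move x_2 to the remainder.
  leading term 1: no divisor's leading term divides it; move 1 to the remainder.
  remainder x_2 + 1 ≠ 0; add k_3 = x_2 + 1 to the basis.

S(h_1,k_3): lcm = x_1x_2. S = x_1 + x_2^2 + 1.
  leading term x_1: no divisor's leading term divides it; move x_1 to the remainder.
  leading term x_2^2: subtract (x_2)·k_3 from x_2^2 + 1 → x_2 + 1
  leading term x_2: subtract (1)·k_3 from x_2 + 1 → 0
  remainder x_1 ≠ 0; add k_4 = x_1 to the basis.

The other S-polynomials (S(h_2,k_3), S(h_1,k_4), S(h_2,k_4), S(k_3,k_4)) all reduce to 0 modulo the current basis, so we have a Gröbner basis.
Inter-reduce: drop elements whose leading term is divisible by another's, tail-reduce, and make monic.
Reduced Gröbner basis: {x_1, x_2 + 1}.

Since the reduced bases disagree, the two ideals are not the same.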